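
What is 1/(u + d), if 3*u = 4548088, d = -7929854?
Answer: -3/19241474 ≈ -1.5591e-7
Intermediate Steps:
u = 4548088/3 (u = (⅓)*4548088 = 4548088/3 ≈ 1.5160e+6)
1/(u + d) = 1/(4548088/3 - 7929854) = 1/(-19241474/3) = -3/19241474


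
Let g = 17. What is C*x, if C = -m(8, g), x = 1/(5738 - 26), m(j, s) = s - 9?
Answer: -1/714 ≈ -0.0014006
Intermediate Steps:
m(j, s) = -9 + s
x = 1/5712 ≈ 0.00017507
C = -8 (C = -(-9 + 17) = -1*8 = -8)
C*x = -8*1/5712 = -1/714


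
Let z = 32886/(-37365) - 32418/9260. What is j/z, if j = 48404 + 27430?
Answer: -97179838580/5614159 ≈ -17310.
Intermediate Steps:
z = -50527431/11533330 (z = 32886*(-1/37365) - 32418*1/9260 = -10962/12455 - 16209/4630 = -50527431/11533330 ≈ -4.3810)
j = 75834
j/z = 75834/(-50527431/11533330) = 75834*(-11533330/50527431) = -97179838580/5614159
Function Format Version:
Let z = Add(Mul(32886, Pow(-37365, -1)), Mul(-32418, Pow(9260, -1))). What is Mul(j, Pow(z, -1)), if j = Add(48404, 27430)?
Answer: Rational(-97179838580, 5614159) ≈ -17310.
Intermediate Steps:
z = Rational(-50527431, 11533330) (z = Add(Mul(32886, Rational(-1, 37365)), Mul(-32418, Rational(1, 9260))) = Add(Rational(-10962, 12455), Rational(-16209, 4630)) = Rational(-50527431, 11533330) ≈ -4.3810)
j = 75834
Mul(j, Pow(z, -1)) = Mul(75834, Pow(Rational(-50527431, 11533330), -1)) = Mul(75834, Rational(-11533330, 50527431)) = Rational(-97179838580, 5614159)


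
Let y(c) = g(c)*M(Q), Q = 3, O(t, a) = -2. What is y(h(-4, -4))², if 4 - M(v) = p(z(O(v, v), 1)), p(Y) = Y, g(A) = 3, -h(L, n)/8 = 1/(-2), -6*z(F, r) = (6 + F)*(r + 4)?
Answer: 484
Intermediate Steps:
z(F, r) = -(4 + r)*(6 + F)/6 (z(F, r) = -(6 + F)*(r + 4)/6 = -(6 + F)*(4 + r)/6 = -(4 + r)*(6 + F)/6)
h(L, n) = 4 (h(L, n) = -8/(-2) = -8*(-½) = 4)
M(v) = 22/3 (M(v) = 4 - (-4 - 1*1 - ⅔*(-2) - ⅙*(-2)*1) = 4 - (-4 - 1 + 4/3 + ⅓) = 4 - 1*(-10/3) = 4 + 10/3 = 22/3)
y(c) = 22 (y(c) = 3*(22/3) = 22)
y(h(-4, -4))² = 22² = 484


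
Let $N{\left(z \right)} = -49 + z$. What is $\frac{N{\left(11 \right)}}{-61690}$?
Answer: $\frac{19}{30845} \approx 0.00061598$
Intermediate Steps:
$\frac{N{\left(11 \right)}}{-61690} = \frac{-49 + 11}{-61690} = \left(-38\right) \left(- \frac{1}{61690}\right) = \frac{19}{30845}$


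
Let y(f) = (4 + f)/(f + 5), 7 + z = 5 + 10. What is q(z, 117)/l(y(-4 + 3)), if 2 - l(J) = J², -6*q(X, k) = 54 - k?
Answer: 168/23 ≈ 7.3043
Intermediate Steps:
z = 8 (z = -7 + (5 + 10) = -7 + 15 = 8)
y(f) = (4 + f)/(5 + f)
q(X, k) = -9 + k/6 (q(X, k) = -(54 - k)/6 = -9 + k/6)
l(J) = 2 - J²
q(z, 117)/l(y(-4 + 3)) = (-9 + (⅙)*117)/(2 - ((4 + (-4 + 3))/(5 + (-4 + 3)))²) = (-9 + 39/2)/(2 - ((4 - 1)/(5 - 1))²) = 21/(2*(2 - (3/4)²)) = 21/(2*(2 - ((¼)*3)²)) = 21/(2*(2 - (¾)²)) = 21/(2*(2 - 1*9/16)) = 21/(2*(2 - 9/16)) = 21/(2*(23/16)) = (21/2)*(16/23) = 168/23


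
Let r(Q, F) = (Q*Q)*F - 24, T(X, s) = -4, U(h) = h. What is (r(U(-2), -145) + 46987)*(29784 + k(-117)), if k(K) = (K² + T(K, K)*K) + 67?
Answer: 2041223064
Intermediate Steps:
r(Q, F) = -24 + F*Q² (r(Q, F) = Q²*F - 24 = F*Q² - 24 = -24 + F*Q²)
k(K) = 67 + K² - 4*K (k(K) = (K² - 4*K) + 67 = 67 + K² - 4*K)
(r(U(-2), -145) + 46987)*(29784 + k(-117)) = ((-24 - 145*(-2)²) + 46987)*(29784 + (67 + (-117)² - 4*(-117))) = ((-24 - 145*4) + 46987)*(29784 + (67 + 13689 + 468)) = ((-24 - 580) + 46987)*(29784 + 14224) = (-604 + 46987)*44008 = 46383*44008 = 2041223064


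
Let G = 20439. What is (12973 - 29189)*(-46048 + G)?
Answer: 415275544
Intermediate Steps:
(12973 - 29189)*(-46048 + G) = (12973 - 29189)*(-46048 + 20439) = -16216*(-25609) = 415275544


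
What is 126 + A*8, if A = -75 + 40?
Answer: -154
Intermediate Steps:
A = -35
126 + A*8 = 126 - 35*8 = 126 - 280 = -154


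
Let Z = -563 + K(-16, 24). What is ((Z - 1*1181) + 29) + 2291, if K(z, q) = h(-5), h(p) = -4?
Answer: 572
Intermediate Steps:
K(z, q) = -4
Z = -567 (Z = -563 - 4 = -567)
((Z - 1*1181) + 29) + 2291 = ((-567 - 1*1181) + 29) + 2291 = ((-567 - 1181) + 29) + 2291 = (-1748 + 29) + 2291 = -1719 + 2291 = 572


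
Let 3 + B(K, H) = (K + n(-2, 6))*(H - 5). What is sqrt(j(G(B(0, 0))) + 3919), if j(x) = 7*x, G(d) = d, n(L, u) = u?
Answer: 2*sqrt(922) ≈ 60.729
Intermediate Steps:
B(K, H) = -3 + (-5 + H)*(6 + K) (B(K, H) = -3 + (K + 6)*(H - 5) = -3 + (6 + K)*(-5 + H) = -3 + (-5 + H)*(6 + K))
sqrt(j(G(B(0, 0))) + 3919) = sqrt(7*(-33 - 5*0 + 6*0 + 0*0) + 3919) = sqrt(7*(-33 + 0 + 0 + 0) + 3919) = sqrt(7*(-33) + 3919) = sqrt(-231 + 3919) = sqrt(3688) = 2*sqrt(922)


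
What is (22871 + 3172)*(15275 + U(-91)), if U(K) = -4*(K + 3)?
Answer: 406973961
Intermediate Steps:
U(K) = -12 - 4*K (U(K) = -4*(3 + K) = -12 - 4*K)
(22871 + 3172)*(15275 + U(-91)) = (22871 + 3172)*(15275 + (-12 - 4*(-91))) = 26043*(15275 + (-12 + 364)) = 26043*(15275 + 352) = 26043*15627 = 406973961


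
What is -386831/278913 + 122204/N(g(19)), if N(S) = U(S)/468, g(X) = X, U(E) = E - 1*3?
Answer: 996964927540/278913 ≈ 3.5745e+6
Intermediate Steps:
U(E) = -3 + E (U(E) = E - 3 = -3 + E)
N(S) = -1/156 + S/468 (N(S) = (-3 + S)/468 = (-3 + S)*(1/468) = -1/156 + S/468)
-386831/278913 + 122204/N(g(19)) = -386831/278913 + 122204/(-1/156 + (1/468)*19) = -386831*1/278913 + 122204/(-1/156 + 19/468) = -386831/278913 + 122204/(4/117) = -386831/278913 + 122204*(117/4) = -386831/278913 + 3574467 = 996964927540/278913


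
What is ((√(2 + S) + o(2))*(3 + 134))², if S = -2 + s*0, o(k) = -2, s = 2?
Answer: 75076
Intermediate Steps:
S = -2 (S = -2 + 2*0 = -2 + 0 = -2)
((√(2 + S) + o(2))*(3 + 134))² = ((√(2 - 2) - 2)*(3 + 134))² = ((√0 - 2)*137)² = ((0 - 2)*137)² = (-2*137)² = (-274)² = 75076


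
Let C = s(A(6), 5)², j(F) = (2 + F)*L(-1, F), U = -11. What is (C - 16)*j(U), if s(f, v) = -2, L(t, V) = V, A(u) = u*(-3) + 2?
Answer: -1188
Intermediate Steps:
A(u) = 2 - 3*u (A(u) = -3*u + 2 = 2 - 3*u)
j(F) = F*(2 + F) (j(F) = (2 + F)*F = F*(2 + F))
C = 4 (C = (-2)² = 4)
(C - 16)*j(U) = (4 - 16)*(-11*(2 - 11)) = -(-132)*(-9) = -12*99 = -1188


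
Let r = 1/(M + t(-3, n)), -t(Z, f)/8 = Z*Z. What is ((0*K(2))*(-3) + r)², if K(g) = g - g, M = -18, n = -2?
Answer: 1/8100 ≈ 0.00012346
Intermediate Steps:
t(Z, f) = -8*Z² (t(Z, f) = -8*Z*Z = -8*Z²)
K(g) = 0
r = -1/90 (r = 1/(-18 - 8*(-3)²) = 1/(-18 - 8*9) = 1/(-18 - 72) = 1/(-90) = -1/90 ≈ -0.011111)
((0*K(2))*(-3) + r)² = ((0*0)*(-3) - 1/90)² = (0*(-3) - 1/90)² = (0 - 1/90)² = (-1/90)² = 1/8100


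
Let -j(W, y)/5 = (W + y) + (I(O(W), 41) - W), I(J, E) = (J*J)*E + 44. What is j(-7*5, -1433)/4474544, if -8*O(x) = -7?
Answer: 434435/286370816 ≈ 0.0015170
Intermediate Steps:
O(x) = 7/8 (O(x) = -⅛*(-7) = 7/8)
I(J, E) = 44 + E*J² (I(J, E) = J²*E + 44 = E*J² + 44 = 44 + E*J²)
j(W, y) = -24125/64 - 5*y (j(W, y) = -5*((W + y) + ((44 + 41*(7/8)²) - W)) = -5*((W + y) + ((44 + 41*(49/64)) - W)) = -5*((W + y) + ((44 + 2009/64) - W)) = -5*((W + y) + (4825/64 - W)) = -5*(4825/64 + y) = -24125/64 - 5*y)
j(-7*5, -1433)/4474544 = (-24125/64 - 5*(-1433))/4474544 = (-24125/64 + 7165)*(1/4474544) = (434435/64)*(1/4474544) = 434435/286370816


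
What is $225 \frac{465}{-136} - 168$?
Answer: $- \frac{127473}{136} \approx -937.3$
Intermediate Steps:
$225 \frac{465}{-136} - 168 = 225 \cdot 465 \left(- \frac{1}{136}\right) - 168 = 225 \left(- \frac{465}{136}\right) - 168 = - \frac{104625}{136} - 168 = - \frac{127473}{136}$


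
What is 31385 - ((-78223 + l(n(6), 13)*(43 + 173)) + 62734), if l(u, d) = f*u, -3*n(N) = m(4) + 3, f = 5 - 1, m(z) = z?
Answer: 48890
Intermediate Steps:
f = 4
n(N) = -7/3 (n(N) = -(4 + 3)/3 = -⅓*7 = -7/3)
l(u, d) = 4*u
31385 - ((-78223 + l(n(6), 13)*(43 + 173)) + 62734) = 31385 - ((-78223 + (4*(-7/3))*(43 + 173)) + 62734) = 31385 - ((-78223 - 28/3*216) + 62734) = 31385 - ((-78223 - 2016) + 62734) = 31385 - (-80239 + 62734) = 31385 - 1*(-17505) = 31385 + 17505 = 48890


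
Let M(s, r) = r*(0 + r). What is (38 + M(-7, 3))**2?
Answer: 2209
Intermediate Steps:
M(s, r) = r**2 (M(s, r) = r*r = r**2)
(38 + M(-7, 3))**2 = (38 + 3**2)**2 = (38 + 9)**2 = 47**2 = 2209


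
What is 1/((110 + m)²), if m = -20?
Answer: 1/8100 ≈ 0.00012346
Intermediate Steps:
1/((110 + m)²) = 1/((110 - 20)²) = 1/(90²) = 1/8100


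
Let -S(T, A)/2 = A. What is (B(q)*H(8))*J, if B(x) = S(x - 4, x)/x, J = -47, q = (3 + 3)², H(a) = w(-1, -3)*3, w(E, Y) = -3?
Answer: -846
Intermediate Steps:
S(T, A) = -2*A
H(a) = -9 (H(a) = -3*3 = -9)
q = 36 (q = 6² = 36)
B(x) = -2 (B(x) = (-2*x)/x = -2)
(B(q)*H(8))*J = -2*(-9)*(-47) = 18*(-47) = -846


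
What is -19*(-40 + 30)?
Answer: 190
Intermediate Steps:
-19*(-40 + 30) = -19*(-10) = 190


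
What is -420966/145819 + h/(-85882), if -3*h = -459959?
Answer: -175530967457/37569682074 ≈ -4.6721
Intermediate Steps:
h = 459959/3 (h = -⅓*(-459959) = 459959/3 ≈ 1.5332e+5)
-420966/145819 + h/(-85882) = -420966/145819 + (459959/3)/(-85882) = -420966*1/145819 + (459959/3)*(-1/85882) = -420966/145819 - 459959/257646 = -175530967457/37569682074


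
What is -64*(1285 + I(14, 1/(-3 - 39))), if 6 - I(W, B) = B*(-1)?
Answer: -1735072/21 ≈ -82623.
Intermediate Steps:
I(W, B) = 6 + B (I(W, B) = 6 - B*(-1) = 6 - (-1)*B = 6 + B)
-64*(1285 + I(14, 1/(-3 - 39))) = -64*(1285 + (6 + 1/(-3 - 39))) = -64*(1285 + (6 + 1/(-42))) = -64*(1285 + (6 - 1/42)) = -64*(1285 + 251/42) = -64*54221/42 = -1735072/21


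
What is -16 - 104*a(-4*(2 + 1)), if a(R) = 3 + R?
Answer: 920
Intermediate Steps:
-16 - 104*a(-4*(2 + 1)) = -16 - 104*(3 - 4*(2 + 1)) = -16 - 104*(3 - 4*3) = -16 - 104*(3 - 12) = -16 - 104*(-9) = -16 + 936 = 920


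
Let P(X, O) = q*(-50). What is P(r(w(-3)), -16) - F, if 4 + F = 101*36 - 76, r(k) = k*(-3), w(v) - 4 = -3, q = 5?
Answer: -3806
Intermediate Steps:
w(v) = 1 (w(v) = 4 - 3 = 1)
r(k) = -3*k
P(X, O) = -250 (P(X, O) = 5*(-50) = -250)
F = 3556 (F = -4 + (101*36 - 76) = -4 + (3636 - 76) = -4 + 3560 = 3556)
P(r(w(-3)), -16) - F = -250 - 1*3556 = -250 - 3556 = -3806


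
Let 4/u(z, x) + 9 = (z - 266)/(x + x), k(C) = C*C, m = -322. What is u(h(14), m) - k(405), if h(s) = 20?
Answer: -455170663/2775 ≈ -1.6403e+5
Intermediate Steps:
k(C) = C²
u(z, x) = 4/(-9 + (-266 + z)/(2*x)) (u(z, x) = 4/(-9 + (z - 266)/(x + x)) = 4/(-9 + (-266 + z)/((2*x))) = 4/(-9 + (-266 + z)*(1/(2*x))) = 4/(-9 + (-266 + z)/(2*x)))
u(h(14), m) - k(405) = -8*(-322)/(266 - 1*20 + 18*(-322)) - 1*405² = -8*(-322)/(266 - 20 - 5796) - 1*164025 = -8*(-322)/(-5550) - 164025 = -8*(-322)*(-1/5550) - 164025 = -1288/2775 - 164025 = -455170663/2775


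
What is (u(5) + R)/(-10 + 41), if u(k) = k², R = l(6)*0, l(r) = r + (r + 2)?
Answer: 25/31 ≈ 0.80645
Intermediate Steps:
l(r) = 2 + 2*r (l(r) = r + (2 + r) = 2 + 2*r)
R = 0 (R = (2 + 2*6)*0 = (2 + 12)*0 = 14*0 = 0)
(u(5) + R)/(-10 + 41) = (5² + 0)/(-10 + 41) = (25 + 0)/31 = (1/31)*25 = 25/31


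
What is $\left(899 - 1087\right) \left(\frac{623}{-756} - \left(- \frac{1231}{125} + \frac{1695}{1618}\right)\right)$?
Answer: $- \frac{4094337179}{2730375} \approx -1499.6$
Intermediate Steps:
$\left(899 - 1087\right) \left(\frac{623}{-756} - \left(- \frac{1231}{125} + \frac{1695}{1618}\right)\right) = - 188 \left(623 \left(- \frac{1}{756}\right) - - \frac{1779883}{202250}\right) = - 188 \left(- \frac{89}{108} + \left(\frac{1231}{125} - \frac{1695}{1618}\right)\right) = - 188 \left(- \frac{89}{108} + \frac{1779883}{202250}\right) = \left(-188\right) \frac{87113557}{10921500} = - \frac{4094337179}{2730375}$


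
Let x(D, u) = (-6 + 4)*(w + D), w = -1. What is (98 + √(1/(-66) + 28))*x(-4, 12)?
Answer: 980 + 5*√121902/33 ≈ 1032.9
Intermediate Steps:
x(D, u) = 2 - 2*D (x(D, u) = (-6 + 4)*(-1 + D) = -2*(-1 + D) = 2 - 2*D)
(98 + √(1/(-66) + 28))*x(-4, 12) = (98 + √(1/(-66) + 28))*(2 - 2*(-4)) = (98 + √(-1/66 + 28))*(2 + 8) = (98 + √(1847/66))*10 = (98 + √121902/66)*10 = 980 + 5*√121902/33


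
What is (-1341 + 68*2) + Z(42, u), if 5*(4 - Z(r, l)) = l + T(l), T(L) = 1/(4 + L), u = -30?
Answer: -155349/130 ≈ -1195.0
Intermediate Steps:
Z(r, l) = 4 - l/5 - 1/(5*(4 + l)) (Z(r, l) = 4 - (l + 1/(4 + l))/5 = 4 + (-l/5 - 1/(5*(4 + l))) = 4 - l/5 - 1/(5*(4 + l)))
(-1341 + 68*2) + Z(42, u) = (-1341 + 68*2) + (-1 + (4 - 30)*(20 - 1*(-30)))/(5*(4 - 30)) = (-1341 + 136) + (⅕)*(-1 - 26*(20 + 30))/(-26) = -1205 + (⅕)*(-1/26)*(-1 - 26*50) = -1205 + (⅕)*(-1/26)*(-1 - 1300) = -1205 + (⅕)*(-1/26)*(-1301) = -1205 + 1301/130 = -155349/130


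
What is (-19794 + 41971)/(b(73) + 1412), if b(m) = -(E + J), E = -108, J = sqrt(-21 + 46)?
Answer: 22177/1515 ≈ 14.638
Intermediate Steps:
J = 5 (J = sqrt(25) = 5)
b(m) = 103 (b(m) = -(-108 + 5) = -1*(-103) = 103)
(-19794 + 41971)/(b(73) + 1412) = (-19794 + 41971)/(103 + 1412) = 22177/1515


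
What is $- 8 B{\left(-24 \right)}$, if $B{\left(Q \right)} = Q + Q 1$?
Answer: $384$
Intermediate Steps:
$B{\left(Q \right)} = 2 Q$ ($B{\left(Q \right)} = Q + Q = 2 Q$)
$- 8 B{\left(-24 \right)} = - 8 \cdot 2 \left(-24\right) = \left(-8\right) \left(-48\right) = 384$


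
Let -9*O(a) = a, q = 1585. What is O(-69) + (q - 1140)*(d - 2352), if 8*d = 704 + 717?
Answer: -23222141/24 ≈ -9.6759e+5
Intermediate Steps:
d = 1421/8 (d = (704 + 717)/8 = (1/8)*1421 = 1421/8 ≈ 177.63)
O(a) = -a/9
O(-69) + (q - 1140)*(d - 2352) = -1/9*(-69) + (1585 - 1140)*(1421/8 - 2352) = 23/3 + 445*(-17395/8) = 23/3 - 7740775/8 = -23222141/24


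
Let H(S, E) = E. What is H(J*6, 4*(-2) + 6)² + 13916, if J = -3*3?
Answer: 13920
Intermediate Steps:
J = -9
H(J*6, 4*(-2) + 6)² + 13916 = (4*(-2) + 6)² + 13916 = (-8 + 6)² + 13916 = (-2)² + 13916 = 4 + 13916 = 13920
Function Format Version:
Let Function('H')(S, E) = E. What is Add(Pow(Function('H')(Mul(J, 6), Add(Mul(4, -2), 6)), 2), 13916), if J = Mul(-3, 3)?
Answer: 13920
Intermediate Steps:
J = -9
Add(Pow(Function('H')(Mul(J, 6), Add(Mul(4, -2), 6)), 2), 13916) = Add(Pow(Add(Mul(4, -2), 6), 2), 13916) = Add(Pow(Add(-8, 6), 2), 13916) = Add(Pow(-2, 2), 13916) = Add(4, 13916) = 13920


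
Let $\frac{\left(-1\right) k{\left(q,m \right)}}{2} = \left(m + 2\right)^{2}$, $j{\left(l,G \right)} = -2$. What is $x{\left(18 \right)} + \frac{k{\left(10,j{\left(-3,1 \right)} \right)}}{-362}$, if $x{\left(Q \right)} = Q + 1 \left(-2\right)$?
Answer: $16$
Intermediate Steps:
$k{\left(q,m \right)} = - 2 \left(2 + m\right)^{2}$ ($k{\left(q,m \right)} = - 2 \left(m + 2\right)^{2} = - 2 \left(2 + m\right)^{2}$)
$x{\left(Q \right)} = -2 + Q$ ($x{\left(Q \right)} = Q - 2 = -2 + Q$)
$x{\left(18 \right)} + \frac{k{\left(10,j{\left(-3,1 \right)} \right)}}{-362} = \left(-2 + 18\right) + \frac{\left(-2\right) \left(2 - 2\right)^{2}}{-362} = 16 + - 2 \cdot 0^{2} \left(- \frac{1}{362}\right) = 16 + \left(-2\right) 0 \left(- \frac{1}{362}\right) = 16 + 0 \left(- \frac{1}{362}\right) = 16 + 0 = 16$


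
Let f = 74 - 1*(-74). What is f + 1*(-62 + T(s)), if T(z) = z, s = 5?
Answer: 91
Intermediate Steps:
f = 148 (f = 74 + 74 = 148)
f + 1*(-62 + T(s)) = 148 + 1*(-62 + 5) = 148 + 1*(-57) = 148 - 57 = 91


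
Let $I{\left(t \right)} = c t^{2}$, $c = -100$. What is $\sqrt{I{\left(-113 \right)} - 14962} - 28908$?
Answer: $-28908 + i \sqrt{1291862} \approx -28908.0 + 1136.6 i$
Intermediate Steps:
$I{\left(t \right)} = - 100 t^{2}$
$\sqrt{I{\left(-113 \right)} - 14962} - 28908 = \sqrt{- 100 \left(-113\right)^{2} - 14962} - 28908 = \sqrt{\left(-100\right) 12769 - 14962} - 28908 = \sqrt{-1276900 - 14962} - 28908 = \sqrt{-1291862} - 28908 = i \sqrt{1291862} - 28908 = -28908 + i \sqrt{1291862}$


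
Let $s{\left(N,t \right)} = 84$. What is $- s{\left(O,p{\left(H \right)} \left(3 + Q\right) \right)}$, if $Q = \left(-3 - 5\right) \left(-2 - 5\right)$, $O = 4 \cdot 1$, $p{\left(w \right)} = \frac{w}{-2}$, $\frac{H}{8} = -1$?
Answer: $-84$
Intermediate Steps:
$H = -8$ ($H = 8 \left(-1\right) = -8$)
$p{\left(w \right)} = - \frac{w}{2}$ ($p{\left(w \right)} = w \left(- \frac{1}{2}\right) = - \frac{w}{2}$)
$O = 4$
$Q = 56$ ($Q = \left(-8\right) \left(-7\right) = 56$)
$- s{\left(O,p{\left(H \right)} \left(3 + Q\right) \right)} = \left(-1\right) 84 = -84$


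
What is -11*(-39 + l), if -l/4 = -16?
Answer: -275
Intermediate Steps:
l = 64 (l = -4*(-16) = 64)
-11*(-39 + l) = -11*(-39 + 64) = -11*25 = -275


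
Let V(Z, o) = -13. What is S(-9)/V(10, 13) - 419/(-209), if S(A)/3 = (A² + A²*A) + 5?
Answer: 408608/2717 ≈ 150.39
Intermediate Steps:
S(A) = 15 + 3*A² + 3*A³ (S(A) = 3*((A² + A²*A) + 5) = 3*((A² + A³) + 5) = 3*(5 + A² + A³) = 15 + 3*A² + 3*A³)
S(-9)/V(10, 13) - 419/(-209) = (15 + 3*(-9)² + 3*(-9)³)/(-13) - 419/(-209) = (15 + 3*81 + 3*(-729))*(-1/13) - 419*(-1/209) = (15 + 243 - 2187)*(-1/13) + 419/209 = -1929*(-1/13) + 419/209 = 1929/13 + 419/209 = 408608/2717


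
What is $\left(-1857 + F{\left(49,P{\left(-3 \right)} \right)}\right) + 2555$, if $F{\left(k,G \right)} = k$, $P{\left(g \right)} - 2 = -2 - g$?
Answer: $747$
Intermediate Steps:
$P{\left(g \right)} = - g$ ($P{\left(g \right)} = 2 - \left(2 + g\right) = - g$)
$\left(-1857 + F{\left(49,P{\left(-3 \right)} \right)}\right) + 2555 = \left(-1857 + 49\right) + 2555 = -1808 + 2555 = 747$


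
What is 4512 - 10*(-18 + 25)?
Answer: 4442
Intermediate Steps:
4512 - 10*(-18 + 25) = 4512 - 10*7 = 4512 - 70 = 4442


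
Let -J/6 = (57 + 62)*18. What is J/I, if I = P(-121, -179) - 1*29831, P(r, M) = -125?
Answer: 3213/7489 ≈ 0.42903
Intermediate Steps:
J = -12852 (J = -6*(57 + 62)*18 = -714*18 = -6*2142 = -12852)
I = -29956 (I = -125 - 1*29831 = -125 - 29831 = -29956)
J/I = -12852/(-29956) = -12852*(-1/29956) = 3213/7489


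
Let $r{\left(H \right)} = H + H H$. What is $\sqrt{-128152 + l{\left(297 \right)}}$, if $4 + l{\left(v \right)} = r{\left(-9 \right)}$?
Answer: $2 i \sqrt{32021} \approx 357.89 i$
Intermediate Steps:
$r{\left(H \right)} = H + H^{2}$
$l{\left(v \right)} = 68$ ($l{\left(v \right)} = -4 - 9 \left(1 - 9\right) = -4 - -72 = -4 + 72 = 68$)
$\sqrt{-128152 + l{\left(297 \right)}} = \sqrt{-128152 + 68} = \sqrt{-128084} = 2 i \sqrt{32021}$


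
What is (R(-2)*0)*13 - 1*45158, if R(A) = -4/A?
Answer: -45158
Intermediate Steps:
(R(-2)*0)*13 - 1*45158 = (-4/(-2)*0)*13 - 1*45158 = (-4*(-½)*0)*13 - 45158 = (2*0)*13 - 45158 = 0*13 - 45158 = 0 - 45158 = -45158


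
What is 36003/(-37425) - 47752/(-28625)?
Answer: 10087103/14283875 ≈ 0.70619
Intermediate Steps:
36003/(-37425) - 47752/(-28625) = 36003*(-1/37425) - 47752*(-1/28625) = -12001/12475 + 47752/28625 = 10087103/14283875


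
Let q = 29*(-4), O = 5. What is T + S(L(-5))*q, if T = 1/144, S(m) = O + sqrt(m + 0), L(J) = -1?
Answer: -83519/144 - 116*I ≈ -579.99 - 116.0*I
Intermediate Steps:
S(m) = 5 + sqrt(m) (S(m) = 5 + sqrt(m + 0) = 5 + sqrt(m))
q = -116
T = 1/144 ≈ 0.0069444
T + S(L(-5))*q = 1/144 + (5 + sqrt(-1))*(-116) = 1/144 + (5 + I)*(-116) = 1/144 + (-580 - 116*I) = -83519/144 - 116*I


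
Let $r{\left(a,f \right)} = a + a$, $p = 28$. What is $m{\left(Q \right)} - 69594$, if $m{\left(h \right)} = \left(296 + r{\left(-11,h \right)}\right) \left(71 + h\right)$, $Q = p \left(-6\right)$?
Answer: $-96172$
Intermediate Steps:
$r{\left(a,f \right)} = 2 a$
$Q = -168$ ($Q = 28 \left(-6\right) = -168$)
$m{\left(h \right)} = 19454 + 274 h$ ($m{\left(h \right)} = \left(296 + 2 \left(-11\right)\right) \left(71 + h\right) = \left(296 - 22\right) \left(71 + h\right) = 274 \left(71 + h\right) = 19454 + 274 h$)
$m{\left(Q \right)} - 69594 = \left(19454 + 274 \left(-168\right)\right) - 69594 = \left(19454 - 46032\right) - 69594 = -26578 - 69594 = -96172$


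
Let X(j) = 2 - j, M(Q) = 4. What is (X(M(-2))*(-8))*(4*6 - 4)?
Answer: 320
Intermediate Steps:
(X(M(-2))*(-8))*(4*6 - 4) = ((2 - 1*4)*(-8))*(4*6 - 4) = ((2 - 4)*(-8))*(24 - 4) = -2*(-8)*20 = 16*20 = 320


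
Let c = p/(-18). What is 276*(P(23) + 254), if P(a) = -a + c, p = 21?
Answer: 63434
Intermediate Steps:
c = -7/6 (c = 21/(-18) = 21*(-1/18) = -7/6 ≈ -1.1667)
P(a) = -7/6 - a (P(a) = -a - 7/6 = -7/6 - a)
276*(P(23) + 254) = 276*((-7/6 - 1*23) + 254) = 276*((-7/6 - 23) + 254) = 276*(-145/6 + 254) = 276*(1379/6) = 63434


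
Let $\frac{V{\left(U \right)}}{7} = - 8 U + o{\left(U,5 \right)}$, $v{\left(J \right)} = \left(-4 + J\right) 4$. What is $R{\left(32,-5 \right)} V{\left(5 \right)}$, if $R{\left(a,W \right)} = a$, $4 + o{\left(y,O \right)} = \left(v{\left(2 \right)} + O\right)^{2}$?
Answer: $-7840$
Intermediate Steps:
$v{\left(J \right)} = -16 + 4 J$
$o{\left(y,O \right)} = -4 + \left(-8 + O\right)^{2}$ ($o{\left(y,O \right)} = -4 + \left(\left(-16 + 4 \cdot 2\right) + O\right)^{2} = -4 + \left(\left(-16 + 8\right) + O\right)^{2} = -4 + \left(-8 + O\right)^{2}$)
$V{\left(U \right)} = 35 - 56 U$ ($V{\left(U \right)} = 7 \left(- 8 U - \left(4 - \left(-8 + 5\right)^{2}\right)\right) = 7 \left(- 8 U - \left(4 - \left(-3\right)^{2}\right)\right) = 7 \left(- 8 U + \left(-4 + 9\right)\right) = 7 \left(- 8 U + 5\right) = 7 \left(5 - 8 U\right) = 35 - 56 U$)
$R{\left(32,-5 \right)} V{\left(5 \right)} = 32 \left(35 - 280\right) = 32 \left(-245\right) = -7840$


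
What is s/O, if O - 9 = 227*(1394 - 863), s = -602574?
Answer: -100429/20091 ≈ -4.9987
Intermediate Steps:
O = 120546 (O = 9 + 227*(1394 - 863) = 9 + 227*531 = 9 + 120537 = 120546)
s/O = -602574/120546 = -602574*1/120546 = -100429/20091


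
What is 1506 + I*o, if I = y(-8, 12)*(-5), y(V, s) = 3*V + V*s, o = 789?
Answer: 474906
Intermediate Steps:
I = 600 (I = -8*(3 + 12)*(-5) = -8*15*(-5) = -120*(-5) = 600)
1506 + I*o = 1506 + 600*789 = 1506 + 473400 = 474906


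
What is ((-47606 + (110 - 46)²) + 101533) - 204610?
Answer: -146587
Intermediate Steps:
((-47606 + (110 - 46)²) + 101533) - 204610 = ((-47606 + 64²) + 101533) - 204610 = ((-47606 + 4096) + 101533) - 204610 = (-43510 + 101533) - 204610 = 58023 - 204610 = -146587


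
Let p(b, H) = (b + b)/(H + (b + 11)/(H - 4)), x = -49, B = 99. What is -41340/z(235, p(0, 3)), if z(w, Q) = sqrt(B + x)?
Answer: -4134*sqrt(2) ≈ -5846.4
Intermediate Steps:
p(b, H) = 2*b/(H + (11 + b)/(-4 + H)) (p(b, H) = (2*b)/(H + (11 + b)/(-4 + H)) = 2*b/(H + (11 + b)/(-4 + H)))
z(w, Q) = 5*sqrt(2) (z(w, Q) = sqrt(99 - 49) = sqrt(50) = 5*sqrt(2))
-41340/z(235, p(0, 3)) = -41340*sqrt(2)/10 = -4134*sqrt(2)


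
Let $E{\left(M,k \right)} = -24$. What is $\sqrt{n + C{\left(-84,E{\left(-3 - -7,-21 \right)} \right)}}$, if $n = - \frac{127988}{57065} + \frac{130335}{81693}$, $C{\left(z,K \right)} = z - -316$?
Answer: $\frac{\sqrt{558651755295551876655}}{1553937015} \approx 15.21$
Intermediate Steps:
$C{\left(z,K \right)} = 316 + z$ ($C{\left(z,K \right)} = z + 316 = 316 + z$)
$n = - \frac{1006052303}{1553937015}$ ($n = \left(-127988\right) \frac{1}{57065} + 130335 \cdot \frac{1}{81693} = - \frac{127988}{57065} + \frac{43445}{27231} = - \frac{1006052303}{1553937015} \approx -0.64742$)
$\sqrt{n + C{\left(-84,E{\left(-3 - -7,-21 \right)} \right)}} = \sqrt{- \frac{1006052303}{1553937015} + \left(316 - 84\right)} = \sqrt{- \frac{1006052303}{1553937015} + 232} = \sqrt{\frac{359507335177}{1553937015}} = \frac{\sqrt{558651755295551876655}}{1553937015}$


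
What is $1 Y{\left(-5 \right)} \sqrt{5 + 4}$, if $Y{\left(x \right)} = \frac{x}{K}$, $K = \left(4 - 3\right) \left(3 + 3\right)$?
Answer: $- \frac{5}{2} \approx -2.5$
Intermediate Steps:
$K = 6$ ($K = 1 \cdot 6 = 6$)
$Y{\left(x \right)} = \frac{x}{6}$
$1 Y{\left(-5 \right)} \sqrt{5 + 4} = 1 \cdot \frac{1}{6} \left(-5\right) \sqrt{5 + 4} = 1 \left(- \frac{5}{6}\right) \sqrt{9} = \left(- \frac{5}{6}\right) 3 = - \frac{5}{2}$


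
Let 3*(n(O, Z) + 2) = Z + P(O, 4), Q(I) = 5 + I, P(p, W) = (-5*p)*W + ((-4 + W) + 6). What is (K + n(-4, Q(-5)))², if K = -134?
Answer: 103684/9 ≈ 11520.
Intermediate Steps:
P(p, W) = 2 + W - 5*W*p (P(p, W) = -5*W*p + (2 + W) = 2 + W - 5*W*p)
n(O, Z) = -20*O/3 + Z/3 (n(O, Z) = -2 + (Z + (2 + 4 - 5*4*O))/3 = -2 + (Z + (2 + 4 - 20*O))/3 = -2 + (Z + (6 - 20*O))/3 = -2 + (6 + Z - 20*O)/3 = -2 + (2 - 20*O/3 + Z/3) = -20*O/3 + Z/3)
(K + n(-4, Q(-5)))² = (-134 + (-20/3*(-4) + (5 - 5)/3))² = (-134 + (80/3 + (⅓)*0))² = (-134 + (80/3 + 0))² = (-134 + 80/3)² = (-322/3)² = 103684/9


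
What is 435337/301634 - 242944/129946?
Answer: -8354934347/19598065882 ≈ -0.42631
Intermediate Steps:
435337/301634 - 242944/129946 = 435337*(1/301634) - 242944*1/129946 = 435337/301634 - 121472/64973 = -8354934347/19598065882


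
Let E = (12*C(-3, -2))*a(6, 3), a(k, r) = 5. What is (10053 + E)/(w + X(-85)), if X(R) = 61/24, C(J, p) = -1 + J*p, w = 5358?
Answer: 35496/18379 ≈ 1.9313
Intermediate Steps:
X(R) = 61/24 (X(R) = 61*(1/24) = 61/24)
E = 300 (E = (12*(-1 - 3*(-2)))*5 = (12*(-1 + 6))*5 = (12*5)*5 = 60*5 = 300)
(10053 + E)/(w + X(-85)) = (10053 + 300)/(5358 + 61/24) = 10353/(128653/24) = 10353*(24/128653) = 35496/18379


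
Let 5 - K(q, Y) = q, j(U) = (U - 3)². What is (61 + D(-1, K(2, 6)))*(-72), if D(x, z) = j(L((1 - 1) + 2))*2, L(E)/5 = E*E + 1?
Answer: -74088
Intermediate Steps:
L(E) = 5 + 5*E² (L(E) = 5*(E*E + 1) = 5*(E² + 1) = 5*(1 + E²) = 5 + 5*E²)
j(U) = (-3 + U)²
K(q, Y) = 5 - q
D(x, z) = 968 (D(x, z) = (-3 + (5 + 5*((1 - 1) + 2)²))²*2 = (-3 + (5 + 5*(0 + 2)²))²*2 = (-3 + (5 + 5*2²))²*2 = (-3 + (5 + 5*4))²*2 = (-3 + (5 + 20))²*2 = (-3 + 25)²*2 = 22²*2 = 484*2 = 968)
(61 + D(-1, K(2, 6)))*(-72) = (61 + 968)*(-72) = 1029*(-72) = -74088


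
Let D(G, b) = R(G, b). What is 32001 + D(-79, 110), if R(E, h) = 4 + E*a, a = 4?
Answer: 31689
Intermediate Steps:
R(E, h) = 4 + 4*E (R(E, h) = 4 + E*4 = 4 + 4*E)
D(G, b) = 4 + 4*G
32001 + D(-79, 110) = 32001 + (4 + 4*(-79)) = 32001 + (4 - 316) = 32001 - 312 = 31689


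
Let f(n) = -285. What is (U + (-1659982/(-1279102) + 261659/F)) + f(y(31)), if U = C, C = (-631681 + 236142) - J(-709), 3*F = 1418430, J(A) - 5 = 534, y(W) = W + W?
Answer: -119854105275756711/302386108310 ≈ -3.9636e+5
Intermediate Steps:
y(W) = 2*W
J(A) = 539 (J(A) = 5 + 534 = 539)
F = 472810 (F = (1/3)*1418430 = 472810)
C = -396078 (C = (-631681 + 236142) - 1*539 = -395539 - 539 = -396078)
U = -396078
(U + (-1659982/(-1279102) + 261659/F)) + f(y(31)) = (-396078 + (-1659982/(-1279102) + 261659/472810)) - 285 = (-396078 + (-1659982*(-1/1279102) + 261659*(1/472810))) - 285 = (-396078 + (829991/639551 + 261659/472810)) - 285 = (-396078 + 559772319819/302386108310) - 285 = -119767925234888361/302386108310 - 285 = -119854105275756711/302386108310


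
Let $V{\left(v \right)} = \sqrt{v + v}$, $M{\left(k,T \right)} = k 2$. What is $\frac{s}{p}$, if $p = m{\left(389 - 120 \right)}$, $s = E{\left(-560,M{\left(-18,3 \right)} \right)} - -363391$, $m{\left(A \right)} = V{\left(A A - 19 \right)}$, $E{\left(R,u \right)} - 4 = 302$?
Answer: $\frac{363697 \sqrt{4019}}{24114} \approx 956.16$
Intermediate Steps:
$M{\left(k,T \right)} = 2 k$
$E{\left(R,u \right)} = 306$ ($E{\left(R,u \right)} = 4 + 302 = 306$)
$V{\left(v \right)} = \sqrt{2} \sqrt{v}$ ($V{\left(v \right)} = \sqrt{2 v} = \sqrt{2} \sqrt{v}$)
$m{\left(A \right)} = \sqrt{2} \sqrt{-19 + A^{2}}$ ($m{\left(A \right)} = \sqrt{2} \sqrt{A A - 19} = \sqrt{2} \sqrt{A^{2} - 19} = \sqrt{2} \sqrt{-19 + A^{2}}$)
$s = 363697$ ($s = 306 - -363391 = 306 + 363391 = 363697$)
$p = 6 \sqrt{4019}$ ($p = \sqrt{-38 + 2 \left(389 - 120\right)^{2}} = \sqrt{-38 + 2 \cdot 269^{2}} = \sqrt{-38 + 2 \cdot 72361} = \sqrt{-38 + 144722} = \sqrt{144684} = 6 \sqrt{4019} \approx 380.37$)
$\frac{s}{p} = \frac{363697}{6 \sqrt{4019}} = 363697 \frac{\sqrt{4019}}{24114} = \frac{363697 \sqrt{4019}}{24114}$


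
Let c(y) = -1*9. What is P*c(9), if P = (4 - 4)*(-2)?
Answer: 0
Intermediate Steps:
c(y) = -9
P = 0 (P = 0*(-2) = 0)
P*c(9) = 0*(-9) = 0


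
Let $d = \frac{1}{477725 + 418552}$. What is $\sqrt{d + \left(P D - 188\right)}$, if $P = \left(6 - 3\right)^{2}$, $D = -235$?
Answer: $\frac{i \sqrt{1850028596162610}}{896277} \approx 47.99 i$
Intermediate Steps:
$P = 9$ ($P = 3^{2} = 9$)
$d = \frac{1}{896277} \approx 1.1157 \cdot 10^{-6}$
$\sqrt{d + \left(P D - 188\right)} = \sqrt{\frac{1}{896277} + \left(9 \left(-235\right) - 188\right)} = \sqrt{\frac{1}{896277} - 2303} = \sqrt{- \frac{2064125930}{896277}} = \frac{i \sqrt{1850028596162610}}{896277}$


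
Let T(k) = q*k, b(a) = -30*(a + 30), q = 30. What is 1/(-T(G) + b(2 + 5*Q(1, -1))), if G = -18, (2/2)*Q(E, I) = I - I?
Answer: -1/420 ≈ -0.0023810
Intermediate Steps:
Q(E, I) = 0 (Q(E, I) = I - I = 0)
b(a) = -900 - 30*a (b(a) = -30*(30 + a) = -900 - 30*a)
T(k) = 30*k
1/(-T(G) + b(2 + 5*Q(1, -1))) = 1/(-30*(-18) + (-900 - 30*(2 + 5*0))) = 1/(-1*(-540) + (-900 - 30*(2 + 0))) = 1/(540 + (-900 - 30*2)) = 1/(540 + (-900 - 60)) = 1/(540 - 960) = 1/(-420) = -1/420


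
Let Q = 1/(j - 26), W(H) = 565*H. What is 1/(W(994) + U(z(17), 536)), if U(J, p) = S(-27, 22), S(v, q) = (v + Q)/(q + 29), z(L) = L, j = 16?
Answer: 510/286420829 ≈ 1.7806e-6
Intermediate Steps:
Q = -⅒ (Q = 1/(16 - 26) = 1/(-10) = -⅒ ≈ -0.10000)
S(v, q) = (-⅒ + v)/(29 + q) (S(v, q) = (v - ⅒)/(q + 29) = (-⅒ + v)/(29 + q))
U(J, p) = -271/510 (U(J, p) = (-⅒ - 27)/(29 + 22) = -271/10/51 = (1/51)*(-271/10) = -271/510)
1/(W(994) + U(z(17), 536)) = 1/(565*994 - 271/510) = 1/(561610 - 271/510) = 1/(286420829/510) = 510/286420829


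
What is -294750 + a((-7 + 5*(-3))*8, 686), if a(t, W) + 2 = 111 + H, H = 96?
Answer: -294545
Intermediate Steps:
a(t, W) = 205 (a(t, W) = -2 + (111 + 96) = -2 + 207 = 205)
-294750 + a((-7 + 5*(-3))*8, 686) = -294750 + 205 = -294545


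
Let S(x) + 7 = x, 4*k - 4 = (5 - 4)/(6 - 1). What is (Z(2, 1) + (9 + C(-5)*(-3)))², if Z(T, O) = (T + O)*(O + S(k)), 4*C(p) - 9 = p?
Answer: 31329/400 ≈ 78.323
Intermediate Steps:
k = 21/20 (k = 1 + ((5 - 4)/(6 - 1))/4 = 1 + (1/5)/4 = 1 + (1*(⅕))/4 = 1 + (¼)*(⅕) = 1 + 1/20 = 21/20 ≈ 1.0500)
S(x) = -7 + x
C(p) = 9/4 + p/4
Z(T, O) = (-119/20 + O)*(O + T) (Z(T, O) = (T + O)*(O + (-7 + 21/20)) = (O + T)*(O - 119/20) = (O + T)*(-119/20 + O) = (-119/20 + O)*(O + T))
(Z(2, 1) + (9 + C(-5)*(-3)))² = ((1² - 119/20*1 - 119/20*2 + 1*2) + (9 + (9/4 + (¼)*(-5))*(-3)))² = ((1 - 119/20 - 119/10 + 2) + (9 + (9/4 - 5/4)*(-3)))² = (-297/20 + (9 + 1*(-3)))² = (-297/20 + (9 - 3))² = (-297/20 + 6)² = (-177/20)² = 31329/400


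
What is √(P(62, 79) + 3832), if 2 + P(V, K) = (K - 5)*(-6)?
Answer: √3386 ≈ 58.189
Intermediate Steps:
P(V, K) = 28 - 6*K (P(V, K) = -2 + (K - 5)*(-6) = -2 + (-5 + K)*(-6) = -2 + (30 - 6*K) = 28 - 6*K)
√(P(62, 79) + 3832) = √((28 - 6*79) + 3832) = √((28 - 474) + 3832) = √(-446 + 3832) = √3386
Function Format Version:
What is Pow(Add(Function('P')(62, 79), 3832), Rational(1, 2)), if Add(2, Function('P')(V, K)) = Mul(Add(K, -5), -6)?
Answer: Pow(3386, Rational(1, 2)) ≈ 58.189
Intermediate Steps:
Function('P')(V, K) = Add(28, Mul(-6, K)) (Function('P')(V, K) = Add(-2, Mul(Add(K, -5), -6)) = Add(-2, Mul(Add(-5, K), -6)) = Add(-2, Add(30, Mul(-6, K))) = Add(28, Mul(-6, K)))
Pow(Add(Function('P')(62, 79), 3832), Rational(1, 2)) = Pow(Add(Add(28, Mul(-6, 79)), 3832), Rational(1, 2)) = Pow(Add(Add(28, -474), 3832), Rational(1, 2)) = Pow(Add(-446, 3832), Rational(1, 2)) = Pow(3386, Rational(1, 2))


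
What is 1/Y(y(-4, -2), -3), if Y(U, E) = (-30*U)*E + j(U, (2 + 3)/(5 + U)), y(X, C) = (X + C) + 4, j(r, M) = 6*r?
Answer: -1/192 ≈ -0.0052083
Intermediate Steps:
y(X, C) = 4 + C + X (y(X, C) = (C + X) + 4 = 4 + C + X)
Y(U, E) = 6*U - 30*E*U (Y(U, E) = (-30*U)*E + 6*U = -30*E*U + 6*U = 6*U - 30*E*U)
1/Y(y(-4, -2), -3) = 1/(6*(4 - 2 - 4)*(1 - 5*(-3))) = 1/(6*(-2)*(1 + 15)) = 1/(6*(-2)*16) = 1/(-192) = -1/192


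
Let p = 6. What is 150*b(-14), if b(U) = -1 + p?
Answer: 750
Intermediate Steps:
b(U) = 5 (b(U) = -1 + 6 = 5)
150*b(-14) = 150*5 = 750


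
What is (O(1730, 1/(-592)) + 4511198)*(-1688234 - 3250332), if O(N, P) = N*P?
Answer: -3297267525256269/148 ≈ -2.2279e+13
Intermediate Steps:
(O(1730, 1/(-592)) + 4511198)*(-1688234 - 3250332) = (1730/(-592) + 4511198)*(-1688234 - 3250332) = (1730*(-1/592) + 4511198)*(-4938566) = (-865/296 + 4511198)*(-4938566) = (1335313743/296)*(-4938566) = -3297267525256269/148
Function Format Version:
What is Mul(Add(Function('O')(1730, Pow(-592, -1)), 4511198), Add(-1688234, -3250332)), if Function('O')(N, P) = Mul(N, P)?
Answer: Rational(-3297267525256269, 148) ≈ -2.2279e+13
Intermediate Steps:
Mul(Add(Function('O')(1730, Pow(-592, -1)), 4511198), Add(-1688234, -3250332)) = Mul(Add(Mul(1730, Pow(-592, -1)), 4511198), Add(-1688234, -3250332)) = Mul(Add(Mul(1730, Rational(-1, 592)), 4511198), -4938566) = Mul(Add(Rational(-865, 296), 4511198), -4938566) = Mul(Rational(1335313743, 296), -4938566) = Rational(-3297267525256269, 148)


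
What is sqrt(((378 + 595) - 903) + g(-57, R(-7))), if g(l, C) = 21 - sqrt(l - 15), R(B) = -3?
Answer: sqrt(91 - 6*I*sqrt(2)) ≈ 9.5497 - 0.44427*I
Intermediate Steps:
g(l, C) = 21 - sqrt(-15 + l)
sqrt(((378 + 595) - 903) + g(-57, R(-7))) = sqrt(((378 + 595) - 903) + (21 - sqrt(-15 - 57))) = sqrt((973 - 903) + (21 - sqrt(-72))) = sqrt(70 + (21 - 6*I*sqrt(2))) = sqrt(91 - 6*I*sqrt(2))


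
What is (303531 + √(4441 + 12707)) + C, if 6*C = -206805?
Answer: 538127/2 + 2*√4287 ≈ 2.6919e+5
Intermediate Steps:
C = -68935/2 (C = (⅙)*(-206805) = -68935/2 ≈ -34468.)
(303531 + √(4441 + 12707)) + C = (303531 + √(4441 + 12707)) - 68935/2 = (303531 + √17148) - 68935/2 = (303531 + 2*√4287) - 68935/2 = 538127/2 + 2*√4287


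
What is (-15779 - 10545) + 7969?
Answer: -18355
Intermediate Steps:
(-15779 - 10545) + 7969 = -26324 + 7969 = -18355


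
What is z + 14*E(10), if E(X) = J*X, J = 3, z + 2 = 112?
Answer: 530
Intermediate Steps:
z = 110 (z = -2 + 112 = 110)
E(X) = 3*X
z + 14*E(10) = 110 + 14*(3*10) = 110 + 14*30 = 110 + 420 = 530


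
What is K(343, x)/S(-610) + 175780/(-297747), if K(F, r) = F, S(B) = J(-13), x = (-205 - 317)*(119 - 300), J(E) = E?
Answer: -104412361/3870711 ≈ -26.975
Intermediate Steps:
x = 94482 (x = -522*(-181) = 94482)
S(B) = -13
K(343, x)/S(-610) + 175780/(-297747) = 343/(-13) + 175780/(-297747) = 343*(-1/13) + 175780*(-1/297747) = -343/13 - 175780/297747 = -104412361/3870711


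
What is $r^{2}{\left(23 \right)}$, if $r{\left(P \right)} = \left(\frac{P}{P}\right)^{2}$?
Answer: $1$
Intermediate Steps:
$r{\left(P \right)} = 1$ ($r{\left(P \right)} = 1^{2} = 1$)
$r^{2}{\left(23 \right)} = 1^{2} = 1$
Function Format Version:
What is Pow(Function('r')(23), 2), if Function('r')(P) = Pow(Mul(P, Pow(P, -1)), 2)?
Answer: 1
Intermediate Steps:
Function('r')(P) = 1 (Function('r')(P) = Pow(1, 2) = 1)
Pow(Function('r')(23), 2) = Pow(1, 2) = 1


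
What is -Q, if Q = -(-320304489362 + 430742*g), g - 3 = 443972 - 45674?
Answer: -148739520020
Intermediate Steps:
g = 398301 (g = 3 + (443972 - 45674) = 3 + 398298 = 398301)
Q = 148739520020 (Q = -430742/(1/(398301 - 743611)) = -430742/(1/(-345310)) = -430742/(-1/345310) = -430742*(-345310) = 148739520020)
-Q = -1*148739520020 = -148739520020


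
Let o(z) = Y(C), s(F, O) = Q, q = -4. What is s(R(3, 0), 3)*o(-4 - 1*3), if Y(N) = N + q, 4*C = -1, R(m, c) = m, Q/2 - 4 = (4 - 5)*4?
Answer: 0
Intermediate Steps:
Q = 0 (Q = 8 + 2*((4 - 5)*4) = 8 + 2*(-1*4) = 8 + 2*(-4) = 8 - 8 = 0)
C = -¼ (C = (¼)*(-1) = -¼ ≈ -0.25000)
s(F, O) = 0
Y(N) = -4 + N (Y(N) = N - 4 = -4 + N)
o(z) = -17/4 (o(z) = -4 - ¼ = -17/4)
s(R(3, 0), 3)*o(-4 - 1*3) = 0*(-17/4) = 0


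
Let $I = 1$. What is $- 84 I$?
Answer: $-84$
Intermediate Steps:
$- 84 I = \left(-84\right) 1 = -84$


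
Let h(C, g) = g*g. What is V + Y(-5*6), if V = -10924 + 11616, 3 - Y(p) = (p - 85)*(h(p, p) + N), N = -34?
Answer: 100285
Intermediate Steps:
h(C, g) = g²
Y(p) = 3 - (-85 + p)*(-34 + p²) (Y(p) = 3 - (p - 85)*(p² - 34) = 3 - (-85 + p)*(-34 + p²))
V = 692
V + Y(-5*6) = 692 + (-2887 - (-5*6)³ + 34*(-5*6) + 85*(-5*6)²) = 692 + (-2887 - 1*(-30)³ + 34*(-30) + 85*(-30)²) = 692 + (-2887 - 1*(-27000) - 1020 + 85*900) = 692 + (-2887 + 27000 - 1020 + 76500) = 692 + 99593 = 100285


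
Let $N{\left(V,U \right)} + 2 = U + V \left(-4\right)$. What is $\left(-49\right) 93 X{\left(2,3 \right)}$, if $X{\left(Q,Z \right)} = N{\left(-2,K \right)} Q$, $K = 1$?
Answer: $-63798$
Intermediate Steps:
$N{\left(V,U \right)} = -2 + U - 4 V$ ($N{\left(V,U \right)} = -2 + \left(U + V \left(-4\right)\right) = -2 + \left(U - 4 V\right) = -2 + U - 4 V$)
$X{\left(Q,Z \right)} = 7 Q$ ($X{\left(Q,Z \right)} = \left(-2 + 1 - -8\right) Q = \left(-2 + 1 + 8\right) Q = 7 Q$)
$\left(-49\right) 93 X{\left(2,3 \right)} = \left(-49\right) 93 \cdot 7 \cdot 2 = \left(-4557\right) 14 = -63798$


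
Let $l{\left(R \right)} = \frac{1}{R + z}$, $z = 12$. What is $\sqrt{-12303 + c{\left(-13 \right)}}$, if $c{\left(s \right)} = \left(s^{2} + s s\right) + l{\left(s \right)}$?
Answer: $i \sqrt{11966} \approx 109.39 i$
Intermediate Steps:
$l{\left(R \right)} = \frac{1}{12 + R}$ ($l{\left(R \right)} = \frac{1}{R + 12} = \frac{1}{12 + R}$)
$c{\left(s \right)} = \frac{1}{12 + s} + 2 s^{2}$ ($c{\left(s \right)} = \left(s^{2} + s s\right) + \frac{1}{12 + s} = \left(s^{2} + s^{2}\right) + \frac{1}{12 + s} = 2 s^{2} + \frac{1}{12 + s} = \frac{1}{12 + s} + 2 s^{2}$)
$\sqrt{-12303 + c{\left(-13 \right)}} = \sqrt{-12303 + \frac{1 + 2 \left(-13\right)^{2} \left(12 - 13\right)}{12 - 13}} = \sqrt{-12303 + \frac{1 + 2 \cdot 169 \left(-1\right)}{-1}} = \sqrt{-12303 - \left(1 - 338\right)} = \sqrt{-12303 - -337} = \sqrt{-12303 + 337} = \sqrt{-11966} = i \sqrt{11966}$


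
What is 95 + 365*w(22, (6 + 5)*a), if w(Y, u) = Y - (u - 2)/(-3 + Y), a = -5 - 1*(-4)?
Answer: 159120/19 ≈ 8374.7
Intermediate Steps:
a = -1 (a = -5 + 4 = -1)
w(Y, u) = Y - (-2 + u)/(-3 + Y)
95 + 365*w(22, (6 + 5)*a) = 95 + 365*((2 + 22² - (6 + 5)*(-1) - 3*22)/(-3 + 22)) = 95 + 365*((2 + 484 - 11*(-1) - 66)/19) = 95 + 365*((2 + 484 - 1*(-11) - 66)/19) = 95 + 365*((2 + 484 + 11 - 66)/19) = 95 + 365*((1/19)*431) = 95 + 365*(431/19) = 95 + 157315/19 = 159120/19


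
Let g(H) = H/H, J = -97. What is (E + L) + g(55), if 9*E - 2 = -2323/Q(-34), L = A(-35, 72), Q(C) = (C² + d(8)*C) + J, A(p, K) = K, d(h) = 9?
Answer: 493904/6777 ≈ 72.879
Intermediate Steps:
g(H) = 1
Q(C) = -97 + C² + 9*C (Q(C) = (C² + 9*C) - 97 = -97 + C² + 9*C)
L = 72
E = -817/6777 (E = 2/9 + (-2323/(-97 + (-34)² + 9*(-34)))/9 = 2/9 + (-2323/(-97 + 1156 - 306))/9 = 2/9 + (-2323/753)/9 = 2/9 + (-2323*1/753)/9 = 2/9 + (⅑)*(-2323/753) = 2/9 - 2323/6777 = -817/6777 ≈ -0.12055)
(E + L) + g(55) = (-817/6777 + 72) + 1 = 487127/6777 + 1 = 493904/6777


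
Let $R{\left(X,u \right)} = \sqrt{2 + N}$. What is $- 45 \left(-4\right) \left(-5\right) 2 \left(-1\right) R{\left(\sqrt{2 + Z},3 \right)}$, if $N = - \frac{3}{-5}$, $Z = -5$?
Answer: $360 \sqrt{65} \approx 2902.4$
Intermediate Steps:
$N = \frac{3}{5}$ ($N = \left(-3\right) \left(- \frac{1}{5}\right) = \frac{3}{5} \approx 0.6$)
$R{\left(X,u \right)} = \frac{\sqrt{65}}{5}$ ($R{\left(X,u \right)} = \sqrt{2 + \frac{3}{5}} = \sqrt{\frac{13}{5}} = \frac{\sqrt{65}}{5}$)
$- 45 \left(-4\right) \left(-5\right) 2 \left(-1\right) R{\left(\sqrt{2 + Z},3 \right)} = - 45 \left(-4\right) \left(-5\right) 2 \left(-1\right) \frac{\sqrt{65}}{5} = - 45 \cdot 20 \left(-2\right) \frac{\sqrt{65}}{5} = \left(-45\right) \left(-40\right) \frac{\sqrt{65}}{5} = 1800 \frac{\sqrt{65}}{5} = 360 \sqrt{65}$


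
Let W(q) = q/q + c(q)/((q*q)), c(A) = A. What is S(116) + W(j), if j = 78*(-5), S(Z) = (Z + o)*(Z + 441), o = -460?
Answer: -74726731/390 ≈ -1.9161e+5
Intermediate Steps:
S(Z) = (-460 + Z)*(441 + Z) (S(Z) = (Z - 460)*(Z + 441) = (-460 + Z)*(441 + Z))
j = -390
W(q) = 1 + 1/q (W(q) = q/q + q/((q*q)) = 1 + q/(q²) = 1 + q/q² = 1 + 1/q)
S(116) + W(j) = (-202860 + 116² - 19*116) + (1 - 390)/(-390) = (-202860 + 13456 - 2204) - 1/390*(-389) = -191608 + 389/390 = -74726731/390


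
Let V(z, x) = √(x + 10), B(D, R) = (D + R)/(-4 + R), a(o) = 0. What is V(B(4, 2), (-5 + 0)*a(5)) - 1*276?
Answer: -276 + √10 ≈ -272.84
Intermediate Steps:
B(D, R) = (D + R)/(-4 + R)
V(z, x) = √(10 + x)
V(B(4, 2), (-5 + 0)*a(5)) - 1*276 = √(10 + (-5 + 0)*0) - 1*276 = √(10 - 5*0) - 276 = √(10 + 0) - 276 = √10 - 276 = -276 + √10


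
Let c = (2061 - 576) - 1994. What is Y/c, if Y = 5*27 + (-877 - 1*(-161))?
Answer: 581/509 ≈ 1.1415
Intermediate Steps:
c = -509 (c = 1485 - 1994 = -509)
Y = -581 (Y = 135 + (-877 + 161) = 135 - 716 = -581)
Y/c = -581/(-509) = -581*(-1/509) = 581/509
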